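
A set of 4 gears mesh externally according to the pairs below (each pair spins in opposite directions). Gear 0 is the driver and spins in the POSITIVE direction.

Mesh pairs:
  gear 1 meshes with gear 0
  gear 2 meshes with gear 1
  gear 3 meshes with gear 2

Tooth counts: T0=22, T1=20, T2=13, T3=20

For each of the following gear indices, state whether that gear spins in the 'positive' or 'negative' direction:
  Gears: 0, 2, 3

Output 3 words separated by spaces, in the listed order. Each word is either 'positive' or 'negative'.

Gear 0 (driver): positive (depth 0)
  gear 1: meshes with gear 0 -> depth 1 -> negative (opposite of gear 0)
  gear 2: meshes with gear 1 -> depth 2 -> positive (opposite of gear 1)
  gear 3: meshes with gear 2 -> depth 3 -> negative (opposite of gear 2)
Queried indices 0, 2, 3 -> positive, positive, negative

Answer: positive positive negative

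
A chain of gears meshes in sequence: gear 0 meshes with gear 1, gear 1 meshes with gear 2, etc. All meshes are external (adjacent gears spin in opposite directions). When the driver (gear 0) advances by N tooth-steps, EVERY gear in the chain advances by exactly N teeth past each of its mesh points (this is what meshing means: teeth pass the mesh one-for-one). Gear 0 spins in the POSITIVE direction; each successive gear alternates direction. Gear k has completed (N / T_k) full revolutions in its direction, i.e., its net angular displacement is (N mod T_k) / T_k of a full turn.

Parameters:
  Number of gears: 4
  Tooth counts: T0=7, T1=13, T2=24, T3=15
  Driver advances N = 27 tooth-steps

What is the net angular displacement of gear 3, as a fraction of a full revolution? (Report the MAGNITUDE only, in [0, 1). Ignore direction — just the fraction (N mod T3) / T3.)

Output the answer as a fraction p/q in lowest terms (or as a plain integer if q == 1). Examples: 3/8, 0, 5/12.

Answer: 4/5

Derivation:
Chain of 4 gears, tooth counts: [7, 13, 24, 15]
  gear 0: T0=7, direction=positive, advance = 27 mod 7 = 6 teeth = 6/7 turn
  gear 1: T1=13, direction=negative, advance = 27 mod 13 = 1 teeth = 1/13 turn
  gear 2: T2=24, direction=positive, advance = 27 mod 24 = 3 teeth = 3/24 turn
  gear 3: T3=15, direction=negative, advance = 27 mod 15 = 12 teeth = 12/15 turn
Gear 3: 27 mod 15 = 12
Fraction = 12 / 15 = 4/5 (gcd(12,15)=3) = 4/5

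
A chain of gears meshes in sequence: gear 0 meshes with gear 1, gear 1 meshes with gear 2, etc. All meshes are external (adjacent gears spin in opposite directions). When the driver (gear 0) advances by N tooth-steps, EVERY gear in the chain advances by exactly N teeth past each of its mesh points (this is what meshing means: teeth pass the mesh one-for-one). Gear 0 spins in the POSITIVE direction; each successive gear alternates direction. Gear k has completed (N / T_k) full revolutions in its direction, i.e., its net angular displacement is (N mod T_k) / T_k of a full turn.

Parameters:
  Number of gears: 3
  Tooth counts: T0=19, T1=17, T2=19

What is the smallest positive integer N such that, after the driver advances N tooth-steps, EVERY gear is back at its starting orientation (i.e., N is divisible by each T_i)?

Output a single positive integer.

Gear k returns to start when N is a multiple of T_k.
All gears at start simultaneously when N is a common multiple of [19, 17, 19]; the smallest such N is lcm(19, 17, 19).
Start: lcm = T0 = 19
Fold in T1=17: gcd(19, 17) = 1; lcm(19, 17) = 19 * 17 / 1 = 323 / 1 = 323
Fold in T2=19: gcd(323, 19) = 19; lcm(323, 19) = 323 * 19 / 19 = 6137 / 19 = 323
Full cycle length = 323

Answer: 323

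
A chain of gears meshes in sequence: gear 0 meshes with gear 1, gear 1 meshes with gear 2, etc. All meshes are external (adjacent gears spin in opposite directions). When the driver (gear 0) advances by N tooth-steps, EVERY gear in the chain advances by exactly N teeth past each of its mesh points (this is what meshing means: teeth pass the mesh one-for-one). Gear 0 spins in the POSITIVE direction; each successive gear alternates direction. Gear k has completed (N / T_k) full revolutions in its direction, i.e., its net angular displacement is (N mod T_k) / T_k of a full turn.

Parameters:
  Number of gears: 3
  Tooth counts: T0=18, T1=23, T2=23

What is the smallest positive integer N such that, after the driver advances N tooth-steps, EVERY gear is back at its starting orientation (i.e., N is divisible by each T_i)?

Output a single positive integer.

Answer: 414

Derivation:
Gear k returns to start when N is a multiple of T_k.
All gears at start simultaneously when N is a common multiple of [18, 23, 23]; the smallest such N is lcm(18, 23, 23).
Start: lcm = T0 = 18
Fold in T1=23: gcd(18, 23) = 1; lcm(18, 23) = 18 * 23 / 1 = 414 / 1 = 414
Fold in T2=23: gcd(414, 23) = 23; lcm(414, 23) = 414 * 23 / 23 = 9522 / 23 = 414
Full cycle length = 414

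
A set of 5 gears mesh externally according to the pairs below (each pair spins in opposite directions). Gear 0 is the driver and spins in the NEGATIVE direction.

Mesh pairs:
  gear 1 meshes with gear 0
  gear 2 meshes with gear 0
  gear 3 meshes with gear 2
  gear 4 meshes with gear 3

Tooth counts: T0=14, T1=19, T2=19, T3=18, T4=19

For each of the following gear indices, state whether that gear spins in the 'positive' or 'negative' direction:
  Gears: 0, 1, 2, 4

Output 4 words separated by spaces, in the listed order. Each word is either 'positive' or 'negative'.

Answer: negative positive positive positive

Derivation:
Gear 0 (driver): negative (depth 0)
  gear 1: meshes with gear 0 -> depth 1 -> positive (opposite of gear 0)
  gear 2: meshes with gear 0 -> depth 1 -> positive (opposite of gear 0)
  gear 3: meshes with gear 2 -> depth 2 -> negative (opposite of gear 2)
  gear 4: meshes with gear 3 -> depth 3 -> positive (opposite of gear 3)
Queried indices 0, 1, 2, 4 -> negative, positive, positive, positive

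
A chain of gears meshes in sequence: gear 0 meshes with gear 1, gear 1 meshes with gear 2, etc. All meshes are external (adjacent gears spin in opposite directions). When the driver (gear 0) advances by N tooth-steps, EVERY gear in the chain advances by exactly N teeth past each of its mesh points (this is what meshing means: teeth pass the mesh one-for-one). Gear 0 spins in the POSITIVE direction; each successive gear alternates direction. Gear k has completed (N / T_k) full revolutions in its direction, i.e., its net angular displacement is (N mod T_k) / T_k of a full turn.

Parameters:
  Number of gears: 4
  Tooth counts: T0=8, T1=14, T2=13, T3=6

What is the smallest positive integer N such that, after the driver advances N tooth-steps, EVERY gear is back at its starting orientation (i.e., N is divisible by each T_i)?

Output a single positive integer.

Gear k returns to start when N is a multiple of T_k.
All gears at start simultaneously when N is a common multiple of [8, 14, 13, 6]; the smallest such N is lcm(8, 14, 13, 6).
Start: lcm = T0 = 8
Fold in T1=14: gcd(8, 14) = 2; lcm(8, 14) = 8 * 14 / 2 = 112 / 2 = 56
Fold in T2=13: gcd(56, 13) = 1; lcm(56, 13) = 56 * 13 / 1 = 728 / 1 = 728
Fold in T3=6: gcd(728, 6) = 2; lcm(728, 6) = 728 * 6 / 2 = 4368 / 2 = 2184
Full cycle length = 2184

Answer: 2184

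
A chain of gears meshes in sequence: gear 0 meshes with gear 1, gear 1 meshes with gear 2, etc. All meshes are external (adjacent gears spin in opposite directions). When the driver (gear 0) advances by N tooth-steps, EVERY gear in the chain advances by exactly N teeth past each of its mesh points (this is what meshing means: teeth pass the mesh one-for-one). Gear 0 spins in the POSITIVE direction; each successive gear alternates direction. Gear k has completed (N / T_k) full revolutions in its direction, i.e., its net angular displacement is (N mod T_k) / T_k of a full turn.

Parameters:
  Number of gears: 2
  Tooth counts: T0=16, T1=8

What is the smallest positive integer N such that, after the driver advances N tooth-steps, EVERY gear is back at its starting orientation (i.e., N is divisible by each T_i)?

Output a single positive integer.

Answer: 16

Derivation:
Gear k returns to start when N is a multiple of T_k.
All gears at start simultaneously when N is a common multiple of [16, 8]; the smallest such N is lcm(16, 8).
Start: lcm = T0 = 16
Fold in T1=8: gcd(16, 8) = 8; lcm(16, 8) = 16 * 8 / 8 = 128 / 8 = 16
Full cycle length = 16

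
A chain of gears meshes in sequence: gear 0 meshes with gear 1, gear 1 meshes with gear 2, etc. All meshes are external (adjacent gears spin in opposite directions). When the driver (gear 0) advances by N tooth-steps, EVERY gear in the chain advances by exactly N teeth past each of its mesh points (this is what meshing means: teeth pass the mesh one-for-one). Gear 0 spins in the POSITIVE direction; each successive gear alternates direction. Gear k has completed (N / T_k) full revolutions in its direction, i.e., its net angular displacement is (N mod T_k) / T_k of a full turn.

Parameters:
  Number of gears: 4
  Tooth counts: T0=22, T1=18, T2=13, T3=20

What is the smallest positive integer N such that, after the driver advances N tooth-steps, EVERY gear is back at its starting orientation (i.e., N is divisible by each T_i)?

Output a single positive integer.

Answer: 25740

Derivation:
Gear k returns to start when N is a multiple of T_k.
All gears at start simultaneously when N is a common multiple of [22, 18, 13, 20]; the smallest such N is lcm(22, 18, 13, 20).
Start: lcm = T0 = 22
Fold in T1=18: gcd(22, 18) = 2; lcm(22, 18) = 22 * 18 / 2 = 396 / 2 = 198
Fold in T2=13: gcd(198, 13) = 1; lcm(198, 13) = 198 * 13 / 1 = 2574 / 1 = 2574
Fold in T3=20: gcd(2574, 20) = 2; lcm(2574, 20) = 2574 * 20 / 2 = 51480 / 2 = 25740
Full cycle length = 25740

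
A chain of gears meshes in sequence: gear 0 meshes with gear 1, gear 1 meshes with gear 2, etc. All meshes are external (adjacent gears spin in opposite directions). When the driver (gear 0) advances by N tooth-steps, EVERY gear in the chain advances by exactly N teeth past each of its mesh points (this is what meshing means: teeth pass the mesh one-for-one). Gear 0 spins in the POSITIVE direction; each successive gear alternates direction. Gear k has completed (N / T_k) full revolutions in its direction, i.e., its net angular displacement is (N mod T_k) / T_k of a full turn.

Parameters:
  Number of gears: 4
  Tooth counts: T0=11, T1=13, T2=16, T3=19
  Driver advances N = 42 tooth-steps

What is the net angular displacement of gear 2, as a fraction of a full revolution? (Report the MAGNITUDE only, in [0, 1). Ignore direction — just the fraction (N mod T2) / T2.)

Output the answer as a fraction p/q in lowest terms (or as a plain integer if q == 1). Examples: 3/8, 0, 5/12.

Answer: 5/8

Derivation:
Chain of 4 gears, tooth counts: [11, 13, 16, 19]
  gear 0: T0=11, direction=positive, advance = 42 mod 11 = 9 teeth = 9/11 turn
  gear 1: T1=13, direction=negative, advance = 42 mod 13 = 3 teeth = 3/13 turn
  gear 2: T2=16, direction=positive, advance = 42 mod 16 = 10 teeth = 10/16 turn
  gear 3: T3=19, direction=negative, advance = 42 mod 19 = 4 teeth = 4/19 turn
Gear 2: 42 mod 16 = 10
Fraction = 10 / 16 = 5/8 (gcd(10,16)=2) = 5/8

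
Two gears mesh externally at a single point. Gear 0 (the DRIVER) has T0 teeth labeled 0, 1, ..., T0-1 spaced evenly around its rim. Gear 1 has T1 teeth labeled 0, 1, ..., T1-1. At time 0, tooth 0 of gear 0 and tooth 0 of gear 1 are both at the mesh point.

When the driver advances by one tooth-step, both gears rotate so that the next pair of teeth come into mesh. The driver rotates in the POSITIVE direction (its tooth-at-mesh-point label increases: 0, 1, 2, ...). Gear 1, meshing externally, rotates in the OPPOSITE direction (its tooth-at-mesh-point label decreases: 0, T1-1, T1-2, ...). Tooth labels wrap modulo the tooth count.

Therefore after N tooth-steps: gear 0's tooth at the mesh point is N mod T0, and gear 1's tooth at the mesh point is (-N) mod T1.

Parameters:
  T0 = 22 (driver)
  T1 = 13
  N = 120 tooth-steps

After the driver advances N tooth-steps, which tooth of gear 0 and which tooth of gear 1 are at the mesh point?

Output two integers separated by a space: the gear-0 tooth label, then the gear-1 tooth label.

Answer: 10 10

Derivation:
Gear 0 (driver, T0=22): tooth at mesh = N mod T0
  120 = 5 * 22 + 10, so 120 mod 22 = 10
  gear 0 tooth = 10
Gear 1 (driven, T1=13): tooth at mesh = (-N) mod T1
  120 = 9 * 13 + 3, so 120 mod 13 = 3
  (-120) mod 13 = (-3) mod 13 = 13 - 3 = 10
Mesh after 120 steps: gear-0 tooth 10 meets gear-1 tooth 10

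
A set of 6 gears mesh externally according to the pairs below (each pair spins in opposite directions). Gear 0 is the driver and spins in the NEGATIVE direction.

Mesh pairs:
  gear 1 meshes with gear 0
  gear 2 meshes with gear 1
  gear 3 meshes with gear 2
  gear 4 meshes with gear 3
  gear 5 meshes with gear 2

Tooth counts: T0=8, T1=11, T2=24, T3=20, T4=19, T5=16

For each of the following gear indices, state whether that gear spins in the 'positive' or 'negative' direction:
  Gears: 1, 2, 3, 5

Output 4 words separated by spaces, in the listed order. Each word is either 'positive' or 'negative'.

Gear 0 (driver): negative (depth 0)
  gear 1: meshes with gear 0 -> depth 1 -> positive (opposite of gear 0)
  gear 2: meshes with gear 1 -> depth 2 -> negative (opposite of gear 1)
  gear 3: meshes with gear 2 -> depth 3 -> positive (opposite of gear 2)
  gear 4: meshes with gear 3 -> depth 4 -> negative (opposite of gear 3)
  gear 5: meshes with gear 2 -> depth 3 -> positive (opposite of gear 2)
Queried indices 1, 2, 3, 5 -> positive, negative, positive, positive

Answer: positive negative positive positive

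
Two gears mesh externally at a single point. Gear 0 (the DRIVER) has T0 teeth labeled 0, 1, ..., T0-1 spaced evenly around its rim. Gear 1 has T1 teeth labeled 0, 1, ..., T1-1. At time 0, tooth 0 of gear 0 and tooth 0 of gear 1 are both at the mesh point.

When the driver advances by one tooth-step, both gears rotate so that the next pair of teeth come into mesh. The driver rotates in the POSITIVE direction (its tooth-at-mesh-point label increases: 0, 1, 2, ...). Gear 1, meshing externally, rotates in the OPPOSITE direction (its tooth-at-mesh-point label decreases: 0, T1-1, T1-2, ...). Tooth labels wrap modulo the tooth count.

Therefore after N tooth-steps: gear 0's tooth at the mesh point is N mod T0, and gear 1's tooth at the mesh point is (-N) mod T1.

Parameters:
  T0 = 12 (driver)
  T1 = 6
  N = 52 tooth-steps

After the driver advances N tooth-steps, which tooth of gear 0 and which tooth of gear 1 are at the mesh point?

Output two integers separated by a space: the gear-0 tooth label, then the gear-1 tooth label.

Answer: 4 2

Derivation:
Gear 0 (driver, T0=12): tooth at mesh = N mod T0
  52 = 4 * 12 + 4, so 52 mod 12 = 4
  gear 0 tooth = 4
Gear 1 (driven, T1=6): tooth at mesh = (-N) mod T1
  52 = 8 * 6 + 4, so 52 mod 6 = 4
  (-52) mod 6 = (-4) mod 6 = 6 - 4 = 2
Mesh after 52 steps: gear-0 tooth 4 meets gear-1 tooth 2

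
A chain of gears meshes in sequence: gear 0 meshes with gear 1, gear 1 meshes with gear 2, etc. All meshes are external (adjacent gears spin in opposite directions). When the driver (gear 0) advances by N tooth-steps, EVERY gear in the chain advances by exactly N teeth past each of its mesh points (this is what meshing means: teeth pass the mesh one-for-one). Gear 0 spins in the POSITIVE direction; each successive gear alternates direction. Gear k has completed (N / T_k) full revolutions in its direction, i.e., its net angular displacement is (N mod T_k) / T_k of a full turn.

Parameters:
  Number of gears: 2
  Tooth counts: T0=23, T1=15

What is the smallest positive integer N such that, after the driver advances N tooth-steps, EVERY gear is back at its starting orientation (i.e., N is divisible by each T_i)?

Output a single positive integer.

Answer: 345

Derivation:
Gear k returns to start when N is a multiple of T_k.
All gears at start simultaneously when N is a common multiple of [23, 15]; the smallest such N is lcm(23, 15).
Start: lcm = T0 = 23
Fold in T1=15: gcd(23, 15) = 1; lcm(23, 15) = 23 * 15 / 1 = 345 / 1 = 345
Full cycle length = 345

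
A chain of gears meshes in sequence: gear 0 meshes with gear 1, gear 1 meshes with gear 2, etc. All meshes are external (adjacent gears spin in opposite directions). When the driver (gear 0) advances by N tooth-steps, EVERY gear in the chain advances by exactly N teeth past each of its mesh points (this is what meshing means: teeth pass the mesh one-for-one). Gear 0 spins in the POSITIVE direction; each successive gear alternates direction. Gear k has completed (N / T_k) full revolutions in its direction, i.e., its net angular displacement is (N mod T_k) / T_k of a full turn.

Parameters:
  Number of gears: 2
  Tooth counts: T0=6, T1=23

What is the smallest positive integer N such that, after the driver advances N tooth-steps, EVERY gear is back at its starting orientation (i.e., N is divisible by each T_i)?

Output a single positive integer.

Gear k returns to start when N is a multiple of T_k.
All gears at start simultaneously when N is a common multiple of [6, 23]; the smallest such N is lcm(6, 23).
Start: lcm = T0 = 6
Fold in T1=23: gcd(6, 23) = 1; lcm(6, 23) = 6 * 23 / 1 = 138 / 1 = 138
Full cycle length = 138

Answer: 138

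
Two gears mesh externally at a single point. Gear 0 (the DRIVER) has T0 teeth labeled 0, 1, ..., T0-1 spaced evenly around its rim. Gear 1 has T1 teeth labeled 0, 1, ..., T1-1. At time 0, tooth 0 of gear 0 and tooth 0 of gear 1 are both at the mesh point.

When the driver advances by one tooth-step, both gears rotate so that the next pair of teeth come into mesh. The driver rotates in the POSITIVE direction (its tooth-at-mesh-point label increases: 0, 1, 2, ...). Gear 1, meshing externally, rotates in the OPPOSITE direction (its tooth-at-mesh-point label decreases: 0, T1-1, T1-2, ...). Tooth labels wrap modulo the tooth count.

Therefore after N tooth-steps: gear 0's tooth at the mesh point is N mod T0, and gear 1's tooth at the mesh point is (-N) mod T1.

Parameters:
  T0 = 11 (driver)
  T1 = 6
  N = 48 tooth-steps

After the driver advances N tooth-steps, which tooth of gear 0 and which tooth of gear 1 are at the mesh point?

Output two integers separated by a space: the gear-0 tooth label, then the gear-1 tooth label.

Gear 0 (driver, T0=11): tooth at mesh = N mod T0
  48 = 4 * 11 + 4, so 48 mod 11 = 4
  gear 0 tooth = 4
Gear 1 (driven, T1=6): tooth at mesh = (-N) mod T1
  48 = 8 * 6 + 0, so 48 mod 6 = 0
  (-48) mod 6 = 0
Mesh after 48 steps: gear-0 tooth 4 meets gear-1 tooth 0

Answer: 4 0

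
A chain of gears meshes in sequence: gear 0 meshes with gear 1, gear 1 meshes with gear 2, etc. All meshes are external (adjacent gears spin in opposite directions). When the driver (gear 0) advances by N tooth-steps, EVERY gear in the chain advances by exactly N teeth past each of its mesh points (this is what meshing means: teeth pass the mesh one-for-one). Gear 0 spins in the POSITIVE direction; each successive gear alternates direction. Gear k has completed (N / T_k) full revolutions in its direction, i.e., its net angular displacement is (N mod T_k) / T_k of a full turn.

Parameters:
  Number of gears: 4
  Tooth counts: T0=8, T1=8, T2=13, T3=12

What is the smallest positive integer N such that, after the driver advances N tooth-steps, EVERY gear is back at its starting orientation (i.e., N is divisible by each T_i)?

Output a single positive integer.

Gear k returns to start when N is a multiple of T_k.
All gears at start simultaneously when N is a common multiple of [8, 8, 13, 12]; the smallest such N is lcm(8, 8, 13, 12).
Start: lcm = T0 = 8
Fold in T1=8: gcd(8, 8) = 8; lcm(8, 8) = 8 * 8 / 8 = 64 / 8 = 8
Fold in T2=13: gcd(8, 13) = 1; lcm(8, 13) = 8 * 13 / 1 = 104 / 1 = 104
Fold in T3=12: gcd(104, 12) = 4; lcm(104, 12) = 104 * 12 / 4 = 1248 / 4 = 312
Full cycle length = 312

Answer: 312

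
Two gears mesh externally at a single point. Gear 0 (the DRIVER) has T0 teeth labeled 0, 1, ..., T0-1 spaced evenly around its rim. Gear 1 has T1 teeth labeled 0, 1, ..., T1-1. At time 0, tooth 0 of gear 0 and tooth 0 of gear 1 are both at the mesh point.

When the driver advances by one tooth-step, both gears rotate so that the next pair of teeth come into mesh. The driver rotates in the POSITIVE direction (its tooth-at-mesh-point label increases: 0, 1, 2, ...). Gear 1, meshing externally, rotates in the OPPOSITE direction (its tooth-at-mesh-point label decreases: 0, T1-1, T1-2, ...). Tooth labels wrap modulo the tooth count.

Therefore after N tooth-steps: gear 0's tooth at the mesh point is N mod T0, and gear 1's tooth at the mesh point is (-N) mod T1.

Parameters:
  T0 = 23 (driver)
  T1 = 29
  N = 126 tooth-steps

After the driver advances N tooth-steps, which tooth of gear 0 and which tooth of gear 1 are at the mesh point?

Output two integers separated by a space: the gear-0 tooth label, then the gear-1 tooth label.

Gear 0 (driver, T0=23): tooth at mesh = N mod T0
  126 = 5 * 23 + 11, so 126 mod 23 = 11
  gear 0 tooth = 11
Gear 1 (driven, T1=29): tooth at mesh = (-N) mod T1
  126 = 4 * 29 + 10, so 126 mod 29 = 10
  (-126) mod 29 = (-10) mod 29 = 29 - 10 = 19
Mesh after 126 steps: gear-0 tooth 11 meets gear-1 tooth 19

Answer: 11 19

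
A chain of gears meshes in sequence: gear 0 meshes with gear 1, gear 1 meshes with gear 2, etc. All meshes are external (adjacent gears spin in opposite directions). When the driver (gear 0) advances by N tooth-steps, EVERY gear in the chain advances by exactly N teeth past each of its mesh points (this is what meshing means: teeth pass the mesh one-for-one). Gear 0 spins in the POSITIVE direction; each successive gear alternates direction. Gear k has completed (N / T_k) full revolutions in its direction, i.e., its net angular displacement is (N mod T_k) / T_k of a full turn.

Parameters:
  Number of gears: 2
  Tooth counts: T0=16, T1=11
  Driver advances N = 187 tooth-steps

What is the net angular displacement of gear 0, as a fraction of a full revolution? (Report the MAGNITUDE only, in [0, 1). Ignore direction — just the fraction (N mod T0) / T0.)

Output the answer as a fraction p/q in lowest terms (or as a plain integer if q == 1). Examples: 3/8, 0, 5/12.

Chain of 2 gears, tooth counts: [16, 11]
  gear 0: T0=16, direction=positive, advance = 187 mod 16 = 11 teeth = 11/16 turn
  gear 1: T1=11, direction=negative, advance = 187 mod 11 = 0 teeth = 0/11 turn
Gear 0: 187 mod 16 = 11
Fraction = 11 / 16 = 11/16 (gcd(11,16)=1) = 11/16

Answer: 11/16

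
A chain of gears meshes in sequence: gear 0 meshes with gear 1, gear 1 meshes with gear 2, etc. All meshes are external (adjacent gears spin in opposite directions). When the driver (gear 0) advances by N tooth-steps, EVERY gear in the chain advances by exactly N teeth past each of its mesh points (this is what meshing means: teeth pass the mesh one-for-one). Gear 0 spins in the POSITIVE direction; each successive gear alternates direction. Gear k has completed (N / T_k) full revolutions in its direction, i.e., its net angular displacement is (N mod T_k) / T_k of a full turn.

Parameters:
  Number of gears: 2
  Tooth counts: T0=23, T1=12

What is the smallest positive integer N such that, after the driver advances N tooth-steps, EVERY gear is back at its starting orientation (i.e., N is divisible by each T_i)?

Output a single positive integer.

Gear k returns to start when N is a multiple of T_k.
All gears at start simultaneously when N is a common multiple of [23, 12]; the smallest such N is lcm(23, 12).
Start: lcm = T0 = 23
Fold in T1=12: gcd(23, 12) = 1; lcm(23, 12) = 23 * 12 / 1 = 276 / 1 = 276
Full cycle length = 276

Answer: 276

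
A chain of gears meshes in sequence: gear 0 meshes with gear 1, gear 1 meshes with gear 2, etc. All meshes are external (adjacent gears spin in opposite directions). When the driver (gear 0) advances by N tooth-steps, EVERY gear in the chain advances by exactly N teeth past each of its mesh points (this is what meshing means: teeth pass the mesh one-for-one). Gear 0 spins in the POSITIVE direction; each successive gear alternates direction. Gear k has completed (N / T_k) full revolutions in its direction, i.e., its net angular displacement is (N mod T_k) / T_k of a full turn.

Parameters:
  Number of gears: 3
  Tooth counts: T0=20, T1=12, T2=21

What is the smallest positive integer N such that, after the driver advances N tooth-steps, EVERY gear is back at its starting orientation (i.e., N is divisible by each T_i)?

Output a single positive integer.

Gear k returns to start when N is a multiple of T_k.
All gears at start simultaneously when N is a common multiple of [20, 12, 21]; the smallest such N is lcm(20, 12, 21).
Start: lcm = T0 = 20
Fold in T1=12: gcd(20, 12) = 4; lcm(20, 12) = 20 * 12 / 4 = 240 / 4 = 60
Fold in T2=21: gcd(60, 21) = 3; lcm(60, 21) = 60 * 21 / 3 = 1260 / 3 = 420
Full cycle length = 420

Answer: 420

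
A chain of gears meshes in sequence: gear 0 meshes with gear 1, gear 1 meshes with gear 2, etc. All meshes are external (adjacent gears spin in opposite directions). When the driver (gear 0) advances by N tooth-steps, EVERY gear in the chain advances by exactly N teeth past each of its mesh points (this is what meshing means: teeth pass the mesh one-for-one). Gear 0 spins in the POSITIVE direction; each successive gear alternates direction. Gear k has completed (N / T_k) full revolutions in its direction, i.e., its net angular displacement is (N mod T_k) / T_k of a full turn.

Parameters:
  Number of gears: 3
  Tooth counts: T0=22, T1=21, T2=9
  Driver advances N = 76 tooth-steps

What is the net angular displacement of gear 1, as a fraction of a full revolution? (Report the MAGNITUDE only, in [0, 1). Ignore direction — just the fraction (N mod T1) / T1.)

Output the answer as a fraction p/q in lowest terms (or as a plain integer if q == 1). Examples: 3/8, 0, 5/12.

Answer: 13/21

Derivation:
Chain of 3 gears, tooth counts: [22, 21, 9]
  gear 0: T0=22, direction=positive, advance = 76 mod 22 = 10 teeth = 10/22 turn
  gear 1: T1=21, direction=negative, advance = 76 mod 21 = 13 teeth = 13/21 turn
  gear 2: T2=9, direction=positive, advance = 76 mod 9 = 4 teeth = 4/9 turn
Gear 1: 76 mod 21 = 13
Fraction = 13 / 21 = 13/21 (gcd(13,21)=1) = 13/21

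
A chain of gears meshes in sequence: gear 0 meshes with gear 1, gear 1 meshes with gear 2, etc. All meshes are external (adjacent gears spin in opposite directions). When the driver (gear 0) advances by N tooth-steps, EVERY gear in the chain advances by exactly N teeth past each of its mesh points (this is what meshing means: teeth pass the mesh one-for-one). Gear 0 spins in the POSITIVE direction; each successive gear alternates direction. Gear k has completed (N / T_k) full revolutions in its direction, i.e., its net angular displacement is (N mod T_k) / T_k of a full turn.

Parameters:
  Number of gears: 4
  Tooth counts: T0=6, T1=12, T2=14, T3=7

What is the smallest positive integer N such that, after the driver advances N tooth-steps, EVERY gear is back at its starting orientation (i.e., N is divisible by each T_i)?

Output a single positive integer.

Gear k returns to start when N is a multiple of T_k.
All gears at start simultaneously when N is a common multiple of [6, 12, 14, 7]; the smallest such N is lcm(6, 12, 14, 7).
Start: lcm = T0 = 6
Fold in T1=12: gcd(6, 12) = 6; lcm(6, 12) = 6 * 12 / 6 = 72 / 6 = 12
Fold in T2=14: gcd(12, 14) = 2; lcm(12, 14) = 12 * 14 / 2 = 168 / 2 = 84
Fold in T3=7: gcd(84, 7) = 7; lcm(84, 7) = 84 * 7 / 7 = 588 / 7 = 84
Full cycle length = 84

Answer: 84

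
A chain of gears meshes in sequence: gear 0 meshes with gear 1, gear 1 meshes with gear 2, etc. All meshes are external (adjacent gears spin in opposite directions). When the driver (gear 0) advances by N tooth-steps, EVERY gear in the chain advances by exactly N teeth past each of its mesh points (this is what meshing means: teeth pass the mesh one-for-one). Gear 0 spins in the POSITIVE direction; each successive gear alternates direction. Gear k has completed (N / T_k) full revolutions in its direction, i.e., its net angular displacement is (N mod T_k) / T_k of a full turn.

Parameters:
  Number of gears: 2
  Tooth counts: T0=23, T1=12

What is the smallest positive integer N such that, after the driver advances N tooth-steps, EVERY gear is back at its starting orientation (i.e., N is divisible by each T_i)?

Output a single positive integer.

Answer: 276

Derivation:
Gear k returns to start when N is a multiple of T_k.
All gears at start simultaneously when N is a common multiple of [23, 12]; the smallest such N is lcm(23, 12).
Start: lcm = T0 = 23
Fold in T1=12: gcd(23, 12) = 1; lcm(23, 12) = 23 * 12 / 1 = 276 / 1 = 276
Full cycle length = 276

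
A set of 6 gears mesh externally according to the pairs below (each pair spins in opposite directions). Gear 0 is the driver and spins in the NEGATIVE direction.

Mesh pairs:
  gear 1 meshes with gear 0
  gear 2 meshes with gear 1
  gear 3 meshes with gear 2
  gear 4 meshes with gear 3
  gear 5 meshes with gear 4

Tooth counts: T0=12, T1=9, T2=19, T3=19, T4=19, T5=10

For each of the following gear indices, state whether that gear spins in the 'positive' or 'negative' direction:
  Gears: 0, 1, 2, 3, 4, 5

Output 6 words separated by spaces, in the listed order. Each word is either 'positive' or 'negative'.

Gear 0 (driver): negative (depth 0)
  gear 1: meshes with gear 0 -> depth 1 -> positive (opposite of gear 0)
  gear 2: meshes with gear 1 -> depth 2 -> negative (opposite of gear 1)
  gear 3: meshes with gear 2 -> depth 3 -> positive (opposite of gear 2)
  gear 4: meshes with gear 3 -> depth 4 -> negative (opposite of gear 3)
  gear 5: meshes with gear 4 -> depth 5 -> positive (opposite of gear 4)
Queried indices 0, 1, 2, 3, 4, 5 -> negative, positive, negative, positive, negative, positive

Answer: negative positive negative positive negative positive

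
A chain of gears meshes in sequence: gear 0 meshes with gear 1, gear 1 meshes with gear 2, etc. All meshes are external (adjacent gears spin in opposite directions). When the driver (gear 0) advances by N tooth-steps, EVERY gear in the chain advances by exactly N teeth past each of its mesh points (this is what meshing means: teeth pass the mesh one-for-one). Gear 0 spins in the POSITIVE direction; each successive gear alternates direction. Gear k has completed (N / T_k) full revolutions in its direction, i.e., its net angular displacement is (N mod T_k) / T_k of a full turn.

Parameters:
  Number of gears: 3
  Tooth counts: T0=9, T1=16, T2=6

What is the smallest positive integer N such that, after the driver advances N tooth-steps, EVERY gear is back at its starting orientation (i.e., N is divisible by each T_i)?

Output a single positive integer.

Gear k returns to start when N is a multiple of T_k.
All gears at start simultaneously when N is a common multiple of [9, 16, 6]; the smallest such N is lcm(9, 16, 6).
Start: lcm = T0 = 9
Fold in T1=16: gcd(9, 16) = 1; lcm(9, 16) = 9 * 16 / 1 = 144 / 1 = 144
Fold in T2=6: gcd(144, 6) = 6; lcm(144, 6) = 144 * 6 / 6 = 864 / 6 = 144
Full cycle length = 144

Answer: 144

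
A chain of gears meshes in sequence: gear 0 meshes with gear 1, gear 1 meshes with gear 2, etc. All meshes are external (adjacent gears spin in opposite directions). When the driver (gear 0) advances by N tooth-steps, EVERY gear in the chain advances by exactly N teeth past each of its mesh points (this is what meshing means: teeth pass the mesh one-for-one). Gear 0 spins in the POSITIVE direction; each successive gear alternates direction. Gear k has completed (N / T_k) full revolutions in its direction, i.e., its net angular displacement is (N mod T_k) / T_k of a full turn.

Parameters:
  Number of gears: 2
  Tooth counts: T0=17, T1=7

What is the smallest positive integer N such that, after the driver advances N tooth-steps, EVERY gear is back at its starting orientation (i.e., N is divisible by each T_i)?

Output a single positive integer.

Gear k returns to start when N is a multiple of T_k.
All gears at start simultaneously when N is a common multiple of [17, 7]; the smallest such N is lcm(17, 7).
Start: lcm = T0 = 17
Fold in T1=7: gcd(17, 7) = 1; lcm(17, 7) = 17 * 7 / 1 = 119 / 1 = 119
Full cycle length = 119

Answer: 119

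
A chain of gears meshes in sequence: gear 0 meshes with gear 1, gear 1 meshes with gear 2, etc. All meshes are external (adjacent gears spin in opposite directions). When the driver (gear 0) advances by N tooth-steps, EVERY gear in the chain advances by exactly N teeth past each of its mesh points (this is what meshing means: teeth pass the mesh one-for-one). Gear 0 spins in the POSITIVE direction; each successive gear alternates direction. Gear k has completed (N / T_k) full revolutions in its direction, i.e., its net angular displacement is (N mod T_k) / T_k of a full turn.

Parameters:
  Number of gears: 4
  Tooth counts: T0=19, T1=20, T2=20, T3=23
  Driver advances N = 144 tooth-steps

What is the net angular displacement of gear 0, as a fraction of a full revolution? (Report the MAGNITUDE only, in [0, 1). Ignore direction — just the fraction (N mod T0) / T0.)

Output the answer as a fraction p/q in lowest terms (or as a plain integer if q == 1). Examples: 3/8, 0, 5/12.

Chain of 4 gears, tooth counts: [19, 20, 20, 23]
  gear 0: T0=19, direction=positive, advance = 144 mod 19 = 11 teeth = 11/19 turn
  gear 1: T1=20, direction=negative, advance = 144 mod 20 = 4 teeth = 4/20 turn
  gear 2: T2=20, direction=positive, advance = 144 mod 20 = 4 teeth = 4/20 turn
  gear 3: T3=23, direction=negative, advance = 144 mod 23 = 6 teeth = 6/23 turn
Gear 0: 144 mod 19 = 11
Fraction = 11 / 19 = 11/19 (gcd(11,19)=1) = 11/19

Answer: 11/19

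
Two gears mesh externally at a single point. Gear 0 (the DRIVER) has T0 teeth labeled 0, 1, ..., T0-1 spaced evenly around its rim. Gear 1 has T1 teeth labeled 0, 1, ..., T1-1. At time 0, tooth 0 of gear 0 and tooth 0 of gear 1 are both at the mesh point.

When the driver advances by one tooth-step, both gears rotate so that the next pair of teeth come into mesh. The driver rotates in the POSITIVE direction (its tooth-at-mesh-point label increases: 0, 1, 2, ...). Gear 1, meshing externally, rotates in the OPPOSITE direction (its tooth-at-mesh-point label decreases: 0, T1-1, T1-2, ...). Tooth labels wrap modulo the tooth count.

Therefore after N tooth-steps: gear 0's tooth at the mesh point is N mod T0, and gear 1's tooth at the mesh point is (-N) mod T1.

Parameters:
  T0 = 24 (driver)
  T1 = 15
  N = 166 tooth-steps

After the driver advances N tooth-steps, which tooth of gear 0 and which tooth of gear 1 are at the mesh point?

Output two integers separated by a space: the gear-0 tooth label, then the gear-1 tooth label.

Gear 0 (driver, T0=24): tooth at mesh = N mod T0
  166 = 6 * 24 + 22, so 166 mod 24 = 22
  gear 0 tooth = 22
Gear 1 (driven, T1=15): tooth at mesh = (-N) mod T1
  166 = 11 * 15 + 1, so 166 mod 15 = 1
  (-166) mod 15 = (-1) mod 15 = 15 - 1 = 14
Mesh after 166 steps: gear-0 tooth 22 meets gear-1 tooth 14

Answer: 22 14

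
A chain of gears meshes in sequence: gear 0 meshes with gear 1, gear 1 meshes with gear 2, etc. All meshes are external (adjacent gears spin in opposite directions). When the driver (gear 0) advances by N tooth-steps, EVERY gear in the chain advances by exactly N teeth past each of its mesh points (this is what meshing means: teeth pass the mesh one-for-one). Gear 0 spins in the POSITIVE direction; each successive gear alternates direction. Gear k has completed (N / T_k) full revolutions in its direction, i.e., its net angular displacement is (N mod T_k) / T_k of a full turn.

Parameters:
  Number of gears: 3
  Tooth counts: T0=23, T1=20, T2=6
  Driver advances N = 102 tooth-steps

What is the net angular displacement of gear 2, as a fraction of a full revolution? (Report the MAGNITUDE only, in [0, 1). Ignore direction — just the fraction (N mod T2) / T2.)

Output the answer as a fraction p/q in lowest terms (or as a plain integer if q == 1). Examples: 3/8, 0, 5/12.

Answer: 0

Derivation:
Chain of 3 gears, tooth counts: [23, 20, 6]
  gear 0: T0=23, direction=positive, advance = 102 mod 23 = 10 teeth = 10/23 turn
  gear 1: T1=20, direction=negative, advance = 102 mod 20 = 2 teeth = 2/20 turn
  gear 2: T2=6, direction=positive, advance = 102 mod 6 = 0 teeth = 0/6 turn
Gear 2: 102 mod 6 = 0
Fraction = 0 / 6 = 0/1 (gcd(0,6)=6) = 0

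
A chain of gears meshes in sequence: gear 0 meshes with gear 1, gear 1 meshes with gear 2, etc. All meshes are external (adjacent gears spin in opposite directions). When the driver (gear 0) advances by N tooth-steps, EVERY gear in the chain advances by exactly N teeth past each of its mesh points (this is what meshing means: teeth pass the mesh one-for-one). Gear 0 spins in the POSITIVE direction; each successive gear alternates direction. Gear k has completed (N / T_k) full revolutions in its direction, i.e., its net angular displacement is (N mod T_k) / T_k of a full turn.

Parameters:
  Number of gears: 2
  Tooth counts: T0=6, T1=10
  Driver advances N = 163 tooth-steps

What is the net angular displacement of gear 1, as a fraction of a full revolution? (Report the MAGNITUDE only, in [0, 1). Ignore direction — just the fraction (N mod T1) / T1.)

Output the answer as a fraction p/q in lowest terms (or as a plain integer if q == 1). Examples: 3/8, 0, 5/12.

Answer: 3/10

Derivation:
Chain of 2 gears, tooth counts: [6, 10]
  gear 0: T0=6, direction=positive, advance = 163 mod 6 = 1 teeth = 1/6 turn
  gear 1: T1=10, direction=negative, advance = 163 mod 10 = 3 teeth = 3/10 turn
Gear 1: 163 mod 10 = 3
Fraction = 3 / 10 = 3/10 (gcd(3,10)=1) = 3/10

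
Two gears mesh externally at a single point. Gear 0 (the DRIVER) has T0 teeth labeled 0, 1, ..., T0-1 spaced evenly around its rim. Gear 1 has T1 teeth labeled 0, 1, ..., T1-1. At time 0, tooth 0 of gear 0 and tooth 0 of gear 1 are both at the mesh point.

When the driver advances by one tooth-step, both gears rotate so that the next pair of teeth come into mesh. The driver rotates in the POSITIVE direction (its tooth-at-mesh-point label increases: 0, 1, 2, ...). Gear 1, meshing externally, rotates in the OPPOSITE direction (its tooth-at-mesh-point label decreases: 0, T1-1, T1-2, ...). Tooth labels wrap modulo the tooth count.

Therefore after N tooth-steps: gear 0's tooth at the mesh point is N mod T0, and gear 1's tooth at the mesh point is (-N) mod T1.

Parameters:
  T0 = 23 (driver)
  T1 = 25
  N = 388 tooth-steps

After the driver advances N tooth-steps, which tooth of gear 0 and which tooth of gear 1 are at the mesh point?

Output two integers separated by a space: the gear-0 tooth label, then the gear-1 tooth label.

Answer: 20 12

Derivation:
Gear 0 (driver, T0=23): tooth at mesh = N mod T0
  388 = 16 * 23 + 20, so 388 mod 23 = 20
  gear 0 tooth = 20
Gear 1 (driven, T1=25): tooth at mesh = (-N) mod T1
  388 = 15 * 25 + 13, so 388 mod 25 = 13
  (-388) mod 25 = (-13) mod 25 = 25 - 13 = 12
Mesh after 388 steps: gear-0 tooth 20 meets gear-1 tooth 12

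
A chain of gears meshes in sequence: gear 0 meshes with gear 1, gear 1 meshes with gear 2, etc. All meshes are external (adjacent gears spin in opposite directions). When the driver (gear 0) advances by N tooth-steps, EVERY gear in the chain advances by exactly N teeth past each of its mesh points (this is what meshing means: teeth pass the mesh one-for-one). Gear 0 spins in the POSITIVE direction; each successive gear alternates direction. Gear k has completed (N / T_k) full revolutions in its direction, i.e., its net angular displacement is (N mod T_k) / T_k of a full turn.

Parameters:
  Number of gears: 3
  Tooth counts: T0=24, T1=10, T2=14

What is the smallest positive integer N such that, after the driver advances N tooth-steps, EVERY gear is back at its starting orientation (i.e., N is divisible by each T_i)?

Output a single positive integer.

Answer: 840

Derivation:
Gear k returns to start when N is a multiple of T_k.
All gears at start simultaneously when N is a common multiple of [24, 10, 14]; the smallest such N is lcm(24, 10, 14).
Start: lcm = T0 = 24
Fold in T1=10: gcd(24, 10) = 2; lcm(24, 10) = 24 * 10 / 2 = 240 / 2 = 120
Fold in T2=14: gcd(120, 14) = 2; lcm(120, 14) = 120 * 14 / 2 = 1680 / 2 = 840
Full cycle length = 840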